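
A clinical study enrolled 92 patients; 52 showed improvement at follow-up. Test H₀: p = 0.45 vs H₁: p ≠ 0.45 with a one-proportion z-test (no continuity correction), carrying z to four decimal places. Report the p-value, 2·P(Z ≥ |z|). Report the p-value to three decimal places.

With x = 52 successes in n = 92, p̂ = 0.56522.
Under H₀, SE = √(p₀(1−p₀)/n) = √(0.45·0.55/92) = √0.002690217 = 0.051867.
z = (p̂ − p₀)/SE = (52/92 − 0.45)/0.051867 ≈ 2.2214.
p-value = 2·P(Z ≥ |z|) with z = 2.2214 → 0.026.

p-value = 0.026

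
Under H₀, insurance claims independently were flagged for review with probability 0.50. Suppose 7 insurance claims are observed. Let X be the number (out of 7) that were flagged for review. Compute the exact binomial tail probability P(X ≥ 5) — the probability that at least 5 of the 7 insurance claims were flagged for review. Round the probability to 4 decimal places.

X ~ Binomial(n=7, p=0.50).
P(X ≥ 5) = C(7,5)·0.50^5·0.50^2 + C(7,6)·0.50^6·0.50^1 + C(7,7)·0.50^7·0.50^0.
= 0.164062 + 0.054688 + 0.007812 = 0.2266.

P = 0.2266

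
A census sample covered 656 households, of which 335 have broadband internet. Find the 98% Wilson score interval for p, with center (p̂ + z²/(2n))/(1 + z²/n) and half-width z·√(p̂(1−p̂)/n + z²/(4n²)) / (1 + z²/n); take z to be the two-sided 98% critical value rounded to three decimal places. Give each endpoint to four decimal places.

p̂ = 335/656 = 0.51067; z = 2.326, so z² = 5.410276.
Denominator 1 + z²/n = 1 + 5.410276/656 = 1.008247.
Center = (0.51067 + 0.004124)/1.008247 = 0.51058.
Radicand: p̂(1−p̂)/n + z²/(4n²) = 0.000380924 + 0.000003143 = 0.000384067.
Half-width = z·√(radicand)/denom = 2.326·0.019598/1.008247 = 0.04521.
CI: 0.51058 ± 0.04521 = (0.4654, 0.5558).

(0.4654, 0.5558)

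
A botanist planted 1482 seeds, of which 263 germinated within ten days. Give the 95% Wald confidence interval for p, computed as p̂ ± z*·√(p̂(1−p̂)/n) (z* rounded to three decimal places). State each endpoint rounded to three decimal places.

With x = 263 successes in n = 1482, p̂ = 0.17746.
Standard error of p̂: √(0.145970/1482) = √0.000098495 = 0.009924.
The 95% critical value is z* = 1.960.
Margin = 1.960·0.009924 = 0.01945.
So the interval runs from 0.158 to 0.197.

(0.158, 0.197)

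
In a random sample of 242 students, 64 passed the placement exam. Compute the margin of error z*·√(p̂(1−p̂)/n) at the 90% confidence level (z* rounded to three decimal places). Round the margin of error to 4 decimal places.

ME = 0.0466

p̂ = 64/242 = 0.26446.
SE = √(p̂(1−p̂)/n) = √(0.194522/242) = 0.028352.
For 90% confidence, z* = 1.645.
Margin of error = z*·SE = 1.645 × 0.028352 = 0.0466.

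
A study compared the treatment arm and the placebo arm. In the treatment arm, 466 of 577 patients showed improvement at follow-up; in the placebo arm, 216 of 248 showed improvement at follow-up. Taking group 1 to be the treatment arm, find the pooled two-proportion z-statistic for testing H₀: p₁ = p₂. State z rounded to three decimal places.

z = -2.204

p̂₁ = 466/577 = 0.80763, p̂₂ = 216/248 = 0.87097.
Pooled p̂ = (466+216)/(577+248) = 682/825 = 0.82667.
SE = √[p̂(1−p̂)(1/n₁+1/n₂)] = √[0.82667·0.17333·(1/577+1/248)] ≈ 0.028742.
z = (p̂₁ − p̂₂)/SE = (0.80763 − 0.87097)/0.028742 = -0.06334/0.028742 = -2.204.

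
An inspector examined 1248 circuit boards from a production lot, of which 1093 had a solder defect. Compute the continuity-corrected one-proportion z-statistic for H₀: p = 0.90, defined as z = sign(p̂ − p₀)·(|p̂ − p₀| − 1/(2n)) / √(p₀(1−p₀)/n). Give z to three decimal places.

z = -2.802

The sample proportion is 1093/1248 = 0.87580. p̂ − p₀ = -0.024199.
Continuity correction 1/(2n) = 1/2496 = 0.000401.
Corrected numerator: |-0.024199| − 0.000401 = 0.023798.
SE₀ = √(0.90·0.10/1248) = 0.008492.
z = −0.023798/0.008492 = -2.802.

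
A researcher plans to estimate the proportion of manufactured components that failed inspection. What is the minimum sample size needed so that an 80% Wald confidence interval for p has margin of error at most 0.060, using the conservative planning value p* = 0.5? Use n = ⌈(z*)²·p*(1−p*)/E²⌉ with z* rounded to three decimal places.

n = 115

The 80% critical value is z* = 1.282.
p*(1−p*) = 0.50·0.50 = 0.2500.
(z*)²·p*(1−p*)/E² = 1.643524·0.2500/0.003600 = 114.134.
Rounding up, n = 115.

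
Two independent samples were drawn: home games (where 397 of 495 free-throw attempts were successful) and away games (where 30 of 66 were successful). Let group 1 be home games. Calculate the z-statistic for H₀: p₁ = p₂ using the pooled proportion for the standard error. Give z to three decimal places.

z = 6.219

Sample proportions: p̂₁ = 397/495 = 0.80202 and p̂₂ = 30/66 = 0.45455.
Pooled p̂ = (397+30)/(495+66) = 427/561 = 0.76114.
SE = √[p̂(1−p̂)(1/n₁+1/n₂)] = √[0.76114·0.23886·(1/495+1/66)] ≈ 0.055874.
z = (p̂₁ − p̂₂)/SE = (0.80202 − 0.45455)/0.055874 = 0.34747/0.055874 = 6.219.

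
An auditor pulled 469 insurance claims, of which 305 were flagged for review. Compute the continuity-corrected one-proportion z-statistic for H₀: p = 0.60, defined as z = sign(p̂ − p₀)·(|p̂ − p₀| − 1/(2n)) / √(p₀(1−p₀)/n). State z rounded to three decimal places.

Sample proportion p̂ = 305/469 = 0.65032. p̂ − p₀ = 0.050320.
Continuity correction 1/(2n) = 1/938 = 0.001066.
Corrected numerator: |0.050320| − 0.001066 = 0.049254.
SE₀ = √(0.60·0.40/469) = 0.022621.
z = +0.049254/0.022621 = 2.177.

z = 2.177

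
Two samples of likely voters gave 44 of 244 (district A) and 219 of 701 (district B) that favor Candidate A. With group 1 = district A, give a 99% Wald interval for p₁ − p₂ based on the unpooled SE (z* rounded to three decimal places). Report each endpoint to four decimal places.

p̂₁ = 44/244 = 0.18033, p̂₂ = 219/701 = 0.31241; p̂₁ − p̂₂ = -0.13208.
SE = √(0.000605778 + 0.000306434) = √0.000912212 = 0.030203.
The 99% critical value is z* = 2.576. Margin = 2.576·0.030203 = 0.07780.
Interval: -0.13208 ± 0.07780 → (-0.2099, -0.0543).

(-0.2099, -0.0543)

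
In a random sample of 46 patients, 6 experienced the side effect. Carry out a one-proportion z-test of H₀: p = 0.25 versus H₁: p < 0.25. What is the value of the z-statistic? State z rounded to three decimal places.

z = -1.873

Sample proportion p̂ = 6/46 = 0.13043.
Null standard error: √(0.25·0.75/46) = √0.004076087 = 0.063844.
z = (p̂ − p₀)/SE = (0.13043 − 0.25)/0.063844 = -1.873.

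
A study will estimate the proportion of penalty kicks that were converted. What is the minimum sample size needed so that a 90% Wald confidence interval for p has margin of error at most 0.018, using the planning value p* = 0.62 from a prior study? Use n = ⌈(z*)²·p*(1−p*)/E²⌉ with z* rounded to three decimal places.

For 90% confidence, z* = 1.645.
p*(1−p*) = 0.2356.
Required n before rounding: 2.706025 × 0.2356 / 0.018² = 1967.714.
⌈1967.714⌉ = 1968.

n = 1968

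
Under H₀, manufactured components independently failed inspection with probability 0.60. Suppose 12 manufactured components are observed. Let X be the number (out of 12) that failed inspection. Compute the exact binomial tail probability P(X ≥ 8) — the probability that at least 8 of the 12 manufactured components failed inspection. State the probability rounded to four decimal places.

X is binomial with n = 12 and p = 0.60.
P(X ≥ 8) = Σ_{j=8}^{12} C(12,j)·0.60^j·0.40^{12−j}.
= 0.212841 + 0.141894 + 0.063852 + 0.017414 + 0.002177 = 0.4382.

P = 0.4382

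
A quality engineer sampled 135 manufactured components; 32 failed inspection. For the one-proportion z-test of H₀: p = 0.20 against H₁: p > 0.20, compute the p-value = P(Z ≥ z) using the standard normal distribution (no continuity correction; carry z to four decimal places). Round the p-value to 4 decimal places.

p̂ = 32/135 = 0.23704.
SE₀ = √(0.20·0.80/135) = 0.034427.
Test statistic (full precision, shown to 4 dp): z = (32/135 − 0.20)/SE₀ ≈ 1.0758.
From the standard normal, P(Z ≥ z) = 0.1410.

p-value = 0.1410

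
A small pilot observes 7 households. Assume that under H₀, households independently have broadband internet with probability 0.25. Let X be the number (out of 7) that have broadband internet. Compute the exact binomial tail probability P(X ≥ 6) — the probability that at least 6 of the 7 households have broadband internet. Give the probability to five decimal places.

P = 0.00134

X ~ Binomial(n=7, p=0.25).
P(X ≥ 6) = C(7,6)·0.25^6·0.75^1 + C(7,7)·0.25^7·0.75^0.
= 0.001282 + 0.000061 = 0.00134.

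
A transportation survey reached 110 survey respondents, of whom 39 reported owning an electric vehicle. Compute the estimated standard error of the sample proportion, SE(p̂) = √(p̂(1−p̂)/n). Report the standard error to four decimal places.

p̂ = 39/110 = 0.35455.
p̂(1−p̂) = 0.35455·0.64545 = 0.228844.
SE = √(0.228844/110) = 0.0456.

SE = 0.0456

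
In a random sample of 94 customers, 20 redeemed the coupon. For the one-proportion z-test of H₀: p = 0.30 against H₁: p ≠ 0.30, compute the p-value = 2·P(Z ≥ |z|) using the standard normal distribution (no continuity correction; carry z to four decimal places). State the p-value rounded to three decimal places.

With x = 20 successes in n = 94, p̂ = 0.21277.
Under H₀, SE = √(p₀(1−p₀)/n) = √(0.30·0.70/94) = √0.002234043 = 0.047266.
Test statistic (full precision, shown to 4 dp): z = (20/94 − 0.30)/SE₀ ≈ -1.8456.
From the standard normal, 2·P(Z ≥ |z|) = 0.065.

p-value = 0.065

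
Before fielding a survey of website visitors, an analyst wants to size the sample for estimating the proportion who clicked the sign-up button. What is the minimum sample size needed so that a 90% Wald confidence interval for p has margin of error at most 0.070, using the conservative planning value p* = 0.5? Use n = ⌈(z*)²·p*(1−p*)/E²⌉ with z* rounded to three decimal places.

For 90% confidence, z* = 1.645.
p*(1−p*) = 0.50·0.50 = 0.2500.
Required n before rounding: 2.706025 × 0.2500 / 0.070² = 138.062.
Rounding up, n = 139.

n = 139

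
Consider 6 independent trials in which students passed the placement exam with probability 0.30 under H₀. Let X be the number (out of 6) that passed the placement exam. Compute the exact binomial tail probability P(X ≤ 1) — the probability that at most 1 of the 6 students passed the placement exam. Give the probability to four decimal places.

P = 0.4202

X ~ Binomial(n=6, p=0.30).
P(X ≤ 1) = C(6,0)·0.30^0·0.70^6 + C(6,1)·0.30^1·0.70^5.
= 0.117649 + 0.302526 = 0.4202.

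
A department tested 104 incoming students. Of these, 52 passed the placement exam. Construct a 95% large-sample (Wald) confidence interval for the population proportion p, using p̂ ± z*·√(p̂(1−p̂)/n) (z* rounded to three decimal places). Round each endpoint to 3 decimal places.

(0.404, 0.596)

p̂ = 52/104 = 0.50000.
SE(p̂) = √(0.50000·0.50000/104) = 0.049029.
z* = 1.960 at the 95% level.
Margin of error: 1.960 × 0.049029 = 0.09610.
Interval: 0.50000 ± 0.09610 → (0.404, 0.596).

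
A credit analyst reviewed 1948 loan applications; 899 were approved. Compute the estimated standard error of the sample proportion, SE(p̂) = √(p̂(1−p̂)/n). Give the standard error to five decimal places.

Sample proportion p̂ = 899/1948 = 0.46150.
p̂(1−p̂) = 0.46150·0.53850 = 0.248518.
SE = √(0.248518/1948) = 0.01129.

SE = 0.01129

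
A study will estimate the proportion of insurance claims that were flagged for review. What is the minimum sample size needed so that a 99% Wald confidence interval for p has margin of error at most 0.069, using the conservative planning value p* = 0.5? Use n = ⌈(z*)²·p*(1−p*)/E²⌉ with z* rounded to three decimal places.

n = 349

z* = 2.576 at the 99% level.
p*(1−p*) = 0.50·0.50 = 0.2500.
(z*)²·p*(1−p*)/E² = 6.635776·0.2500/0.004761 = 348.444.
⌈348.444⌉ = 349.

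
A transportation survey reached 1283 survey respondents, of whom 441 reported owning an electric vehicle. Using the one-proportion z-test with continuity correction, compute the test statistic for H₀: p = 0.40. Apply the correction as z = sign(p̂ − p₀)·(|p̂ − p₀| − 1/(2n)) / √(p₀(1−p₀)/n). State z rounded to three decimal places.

z = -4.086

Sample proportion p̂ = 441/1283 = 0.34373. p̂ − p₀ = -0.056274.
Continuity correction 1/(2n) = 1/2566 = 0.000390.
Corrected numerator: |-0.056274| − 0.000390 = 0.055884.
SE₀ = √(0.40·0.60/1283) = 0.013677.
z = −0.055884/0.013677 = -4.086.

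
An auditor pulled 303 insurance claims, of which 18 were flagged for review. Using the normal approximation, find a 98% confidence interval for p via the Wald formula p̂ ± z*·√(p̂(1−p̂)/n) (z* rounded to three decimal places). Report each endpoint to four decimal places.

(0.0278, 0.0910)

With x = 18 successes in n = 303, p̂ = 0.05941.
SE(p̂) = √(0.05941·0.94059/303) = 0.013580.
z* = 2.326 at the 98% level.
Margin = 2.326·0.013580 = 0.03159.
Interval: 0.05941 ± 0.03159 → (0.0278, 0.0910).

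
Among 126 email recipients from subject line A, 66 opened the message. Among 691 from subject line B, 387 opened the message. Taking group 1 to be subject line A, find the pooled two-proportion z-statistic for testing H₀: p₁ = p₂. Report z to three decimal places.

p̂₁ = 66/126 = 0.52381, p̂₂ = 387/691 = 0.56006.
Pooling: p̂ = 453/817 = 0.55447.
Pooled SE = √[0.2470333·0.00938369] ≈ 0.048146.
z = (p̂₁ − p̂₂)/SE = (0.52381 − 0.56006)/0.048146 = -0.03625/0.048146 = -0.753.

z = -0.753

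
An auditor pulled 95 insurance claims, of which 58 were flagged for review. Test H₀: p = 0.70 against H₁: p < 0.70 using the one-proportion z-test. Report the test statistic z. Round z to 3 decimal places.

z = -1.903

p̂ = 58/95 = 0.61053.
Under H₀, SE = √(p₀(1−p₀)/n) = √(0.70·0.30/95) = √0.002210526 = 0.047016.
z = (p̂ − p₀)/SE = (0.61053 − 0.70)/0.047016 = -1.903.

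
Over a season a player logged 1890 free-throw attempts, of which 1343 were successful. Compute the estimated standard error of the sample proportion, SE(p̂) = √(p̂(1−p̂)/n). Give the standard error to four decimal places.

SE = 0.0104

Sample proportion p̂ = 1343/1890 = 0.71058.
p̂(1−p̂) = 0.205656.
SE = √(0.205656/1890) = 0.0104.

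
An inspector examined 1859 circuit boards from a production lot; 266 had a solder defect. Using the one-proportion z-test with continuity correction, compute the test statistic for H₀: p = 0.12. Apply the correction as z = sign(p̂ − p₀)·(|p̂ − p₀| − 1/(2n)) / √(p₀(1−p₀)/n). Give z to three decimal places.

The sample proportion is 266/1859 = 0.14309. p̂ − p₀ = 0.023088.
Continuity correction 1/(2n) = 1/3718 = 0.000269.
Corrected numerator: |0.023088| − 0.000269 = 0.022819.
Null standard error: √(0.12·0.88/1859) = √0.000056805 = 0.007537.
z = (+)0.022819/0.007537 = 3.028.

z = 3.028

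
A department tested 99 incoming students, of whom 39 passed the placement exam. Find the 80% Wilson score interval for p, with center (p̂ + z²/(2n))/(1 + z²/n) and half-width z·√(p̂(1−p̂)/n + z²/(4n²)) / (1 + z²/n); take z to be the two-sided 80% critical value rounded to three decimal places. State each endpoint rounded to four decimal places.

(0.3332, 0.4581)

Here p̂ = 39/99 = 0.39394 and z = 1.282 (z² = 1.643524).
1 + z²/n = 1.016601.
Adjusted center: (0.39394 + z²/(2n))/1.016601 = 0.39567.
Radicand: p̂(1−p̂)/n + z²/(4n²) = 0.002411628 + 0.000041922 = 0.002453550.
Half-width = 1.282·√0.002453550/1.016601 = 0.06246.
So the interval runs from 0.3332 to 0.4581.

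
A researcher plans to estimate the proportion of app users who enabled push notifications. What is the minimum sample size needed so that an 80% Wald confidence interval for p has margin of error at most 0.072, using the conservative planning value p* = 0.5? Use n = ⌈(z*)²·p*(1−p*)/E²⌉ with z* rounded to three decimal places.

The 80% critical value is z* = 1.282.
p*(1−p*) = 0.2500.
Required n before rounding: 1.643524 × 0.2500 / 0.072² = 79.259.
⌈79.259⌉ = 80.

n = 80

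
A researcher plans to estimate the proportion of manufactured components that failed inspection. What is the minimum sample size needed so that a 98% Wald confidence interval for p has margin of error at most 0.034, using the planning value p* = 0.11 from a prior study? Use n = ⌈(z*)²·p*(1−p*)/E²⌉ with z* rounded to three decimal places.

n = 459

The 98% critical value is z* = 2.326.
p*(1−p*) = 0.0979.
Required n before rounding: 5.410276 × 0.0979 / 0.034² = 458.189.
Rounding up, n = 459.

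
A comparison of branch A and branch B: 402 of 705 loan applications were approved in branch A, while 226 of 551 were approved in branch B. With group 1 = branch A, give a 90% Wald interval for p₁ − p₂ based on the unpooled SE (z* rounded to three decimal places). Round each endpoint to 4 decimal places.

p̂₁ = 0.57021, p̂₂ = 0.41016, so the observed difference is 0.16005.
SE = √(0.000347617 + 0.000439073) = √0.000786690 = 0.028048.
The 90% critical value is z* = 1.645. Margin of error = 0.04614.
So the interval runs from 0.1139 to 0.2062.

(0.1139, 0.2062)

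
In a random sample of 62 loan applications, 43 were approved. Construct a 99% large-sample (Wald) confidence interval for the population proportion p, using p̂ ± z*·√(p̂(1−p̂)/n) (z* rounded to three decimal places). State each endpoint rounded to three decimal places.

Sample proportion p̂ = 43/62 = 0.69355.
SE(p̂) = √(0.69355·0.30645/62) = 0.058550.
For 99% confidence, z* = 2.576.
Margin = 2.576·0.058550 = 0.15082.
So the interval runs from 0.543 to 0.844.

(0.543, 0.844)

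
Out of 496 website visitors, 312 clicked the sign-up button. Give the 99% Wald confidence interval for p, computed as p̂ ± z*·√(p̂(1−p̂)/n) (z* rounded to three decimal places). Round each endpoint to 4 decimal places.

(0.5732, 0.6849)

Sample proportion p̂ = 312/496 = 0.62903.
SE(p̂) = √(0.62903·0.37097/496) = 0.021690.
The 99% critical value is z* = 2.576.
Margin of error: 2.576 × 0.021690 = 0.05587.
CI: 0.62903 ± 0.05587 = (0.5732, 0.6849).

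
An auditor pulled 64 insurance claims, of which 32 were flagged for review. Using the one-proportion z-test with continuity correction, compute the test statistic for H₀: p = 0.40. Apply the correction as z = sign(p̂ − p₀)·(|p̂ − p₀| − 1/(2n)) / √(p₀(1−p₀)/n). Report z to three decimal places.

p̂ = 32/64 = 0.50000. p̂ − p₀ = 0.100000.
Continuity correction 1/(2n) = 1/128 = 0.007812.
Corrected numerator: |0.100000| − 0.007812 = 0.092188.
Under H₀, SE = √(p₀(1−p₀)/n) = √(0.40·0.60/64) = √0.003750000 = 0.061237.
z = +0.092188/0.061237 = 1.505.

z = 1.505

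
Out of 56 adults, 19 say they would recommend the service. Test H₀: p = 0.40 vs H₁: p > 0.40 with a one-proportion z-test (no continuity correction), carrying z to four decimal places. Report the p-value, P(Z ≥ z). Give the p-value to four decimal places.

p-value = 0.8231

p̂ = 19/56 = 0.33929.
Under H₀, SE = √(p₀(1−p₀)/n) = √(0.40·0.60/56) = √0.004285714 = 0.065465.
Test statistic (full precision, shown to 4 dp): z = (19/56 − 0.40)/SE₀ ≈ -0.9274.
From the standard normal, P(Z ≥ z) = 0.8231.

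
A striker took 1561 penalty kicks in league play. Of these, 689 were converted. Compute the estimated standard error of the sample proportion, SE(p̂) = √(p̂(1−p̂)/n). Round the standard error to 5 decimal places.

SE = 0.01257

Sample proportion p̂ = 689/1561 = 0.44138.
p̂(1−p̂) = 0.44138·0.55862 = 0.246564.
SE = √(0.246564/1561) = 0.01257.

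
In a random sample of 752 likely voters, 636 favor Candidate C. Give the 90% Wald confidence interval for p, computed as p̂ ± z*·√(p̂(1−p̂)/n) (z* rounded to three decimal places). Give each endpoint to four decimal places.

Sample proportion p̂ = 636/752 = 0.84574.
Standard error of p̂: √(0.130461/752) = √0.000173485 = 0.013171.
The 90% critical value is z* = 1.645.
Margin = 1.645·0.013171 = 0.02167.
So the interval runs from 0.8241 to 0.8674.

(0.8241, 0.8674)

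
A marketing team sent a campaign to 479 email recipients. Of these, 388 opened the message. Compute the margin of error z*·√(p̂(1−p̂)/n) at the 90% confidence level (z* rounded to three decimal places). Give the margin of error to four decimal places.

The sample proportion is 388/479 = 0.81002.
SE = √(p̂(1−p̂)/n) = √(0.153887/479) = 0.017924.
For 90% confidence, z* = 1.645.
So ME = 0.0295.

ME = 0.0295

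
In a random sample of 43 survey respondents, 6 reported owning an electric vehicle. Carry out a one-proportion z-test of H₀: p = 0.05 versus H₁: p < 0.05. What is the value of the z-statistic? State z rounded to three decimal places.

z = 2.694

With x = 6 successes in n = 43, p̂ = 0.13953.
Null standard error: √(0.05·0.95/43) = √0.001104651 = 0.033236.
Test statistic: z = 0.08953/0.033236 = 2.694.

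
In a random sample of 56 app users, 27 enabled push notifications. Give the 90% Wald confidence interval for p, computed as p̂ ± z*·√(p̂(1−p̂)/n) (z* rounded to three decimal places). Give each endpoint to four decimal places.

(0.3723, 0.5920)

With x = 27 successes in n = 56, p̂ = 0.48214.
Standard error of p̂: √(0.249681/56) = √0.004458591 = 0.066773.
The 90% critical value is z* = 1.645.
Margin = 1.645·0.066773 = 0.10984.
So the interval runs from 0.3723 to 0.5920.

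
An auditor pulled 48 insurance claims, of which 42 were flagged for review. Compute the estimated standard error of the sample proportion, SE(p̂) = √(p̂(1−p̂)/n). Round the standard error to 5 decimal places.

SE = 0.04774

The sample proportion is 42/48 = 0.87500.
p̂(1−p̂) = 0.109375.
SE = √(0.109375/48) = √0.002278646 = 0.04774.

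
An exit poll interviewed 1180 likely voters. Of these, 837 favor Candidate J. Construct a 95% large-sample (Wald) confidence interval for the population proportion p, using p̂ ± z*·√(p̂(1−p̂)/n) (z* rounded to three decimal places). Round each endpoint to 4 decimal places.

p̂ = 837/1180 = 0.70932.
SE(p̂) = √(0.70932·0.29068/1180) = 0.013219.
z* = 1.960 at the 95% level.
Margin of error: 1.960 × 0.013219 = 0.02591.
Interval: 0.70932 ± 0.02591 → (0.6834, 0.7352).

(0.6834, 0.7352)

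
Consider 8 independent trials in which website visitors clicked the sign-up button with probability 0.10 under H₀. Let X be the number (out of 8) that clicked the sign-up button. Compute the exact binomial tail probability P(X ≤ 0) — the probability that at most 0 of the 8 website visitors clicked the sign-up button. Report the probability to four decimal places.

X is binomial with n = 8 and p = 0.10.
P(X ≤ 0) = C(8,0)·0.10^0·0.90^8.
= 0.430467 = 0.4305.

P = 0.4305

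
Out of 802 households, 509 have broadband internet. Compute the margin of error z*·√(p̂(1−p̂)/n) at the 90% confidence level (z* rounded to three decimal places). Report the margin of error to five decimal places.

ME = 0.02797

Sample proportion p̂ = 509/802 = 0.63466.
SE = √(p̂(1−p̂)/n) = √(0.231866/802) = 0.017003.
z* = 1.645 at the 90% level.
ME = 1.645·0.017003 = 0.02797.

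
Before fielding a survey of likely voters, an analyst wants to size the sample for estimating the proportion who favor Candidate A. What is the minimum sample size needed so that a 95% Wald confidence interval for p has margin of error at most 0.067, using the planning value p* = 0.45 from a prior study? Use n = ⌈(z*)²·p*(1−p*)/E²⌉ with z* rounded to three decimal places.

For 95% confidence, z* = 1.960.
p*(1−p*) = 0.45·0.55 = 0.2475.
(z*)²·p*(1−p*)/E² = 3.841600·0.2475/0.004489 = 211.806.
⌈211.806⌉ = 212.

n = 212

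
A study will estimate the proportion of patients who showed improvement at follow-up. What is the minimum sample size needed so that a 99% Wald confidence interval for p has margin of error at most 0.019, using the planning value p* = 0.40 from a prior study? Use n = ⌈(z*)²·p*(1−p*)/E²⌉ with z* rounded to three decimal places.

The 99% critical value is z* = 2.576.
p*(1−p*) = 0.2400.
(z*)²·p*(1−p*)/E² = 6.635776·0.2400/0.000361 = 4411.596.
⌈4411.596⌉ = 4412.

n = 4412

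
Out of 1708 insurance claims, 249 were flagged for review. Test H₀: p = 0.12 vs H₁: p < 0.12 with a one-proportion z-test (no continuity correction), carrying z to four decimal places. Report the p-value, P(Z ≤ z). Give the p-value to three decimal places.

p̂ = 249/1708 = 0.14578.
Null standard error: √(0.12·0.88/1708) = √0.000061827 = 0.007863.
z = (p̂ − p₀)/SE = (249/1708 − 0.12)/0.007863 ≈ 3.2792.
p-value = P(Z ≤ z) with z = 3.2792 → 0.999.

p-value = 0.999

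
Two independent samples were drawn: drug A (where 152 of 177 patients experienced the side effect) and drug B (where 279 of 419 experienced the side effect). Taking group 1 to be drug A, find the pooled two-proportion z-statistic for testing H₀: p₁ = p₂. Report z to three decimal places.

z = 4.809

p̂₁ = 152/177 = 0.85876, p̂₂ = 279/419 = 0.66587.
Pooling: p̂ = 431/596 = 0.72315.
SE = √[p̂(1−p̂)(1/n₁+1/n₂)] = √[0.72315·0.27685·(1/177+1/419)] ≈ 0.040111.
z = (p̂₁ − p̂₂)/SE = (0.85876 − 0.66587)/0.040111 = 0.19289/0.040111 = 4.809.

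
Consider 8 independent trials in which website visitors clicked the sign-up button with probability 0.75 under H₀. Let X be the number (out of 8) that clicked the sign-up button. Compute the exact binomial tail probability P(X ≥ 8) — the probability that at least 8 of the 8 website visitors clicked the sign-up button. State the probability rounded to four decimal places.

P = 0.1001

X is binomial with n = 8 and p = 0.75.
P(X ≥ 8) = C(8,8)·0.75^8·0.25^0.
= 0.100113 = 0.1001.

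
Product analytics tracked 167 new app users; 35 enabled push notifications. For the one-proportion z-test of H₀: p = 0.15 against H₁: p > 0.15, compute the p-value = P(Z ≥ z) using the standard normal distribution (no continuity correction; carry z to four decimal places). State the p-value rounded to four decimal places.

Sample proportion p̂ = 35/167 = 0.20958.
Under H₀, SE = √(p₀(1−p₀)/n) = √(0.15·0.85/167) = √0.000763473 = 0.027631.
Test statistic (full precision, shown to 4 dp): z = (35/167 − 0.15)/SE₀ ≈ 2.1563.
p-value = P(Z ≥ z) with z = 2.1563 → 0.0155.

p-value = 0.0155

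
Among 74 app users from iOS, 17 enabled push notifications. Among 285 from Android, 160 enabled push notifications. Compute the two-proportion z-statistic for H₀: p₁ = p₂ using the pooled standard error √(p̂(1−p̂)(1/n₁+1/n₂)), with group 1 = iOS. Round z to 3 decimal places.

Sample proportions: p̂₁ = 17/74 = 0.22973 and p̂₂ = 160/285 = 0.56140.
Pooling: p̂ = 177/359 = 0.49304.
Pooled SE = √[0.2499515·0.01702229] ≈ 0.065228.
z = (p̂₁ − p̂₂)/SE = (0.22973 − 0.56140)/0.065228 = -0.33167/0.065228 = -5.085.

z = -5.085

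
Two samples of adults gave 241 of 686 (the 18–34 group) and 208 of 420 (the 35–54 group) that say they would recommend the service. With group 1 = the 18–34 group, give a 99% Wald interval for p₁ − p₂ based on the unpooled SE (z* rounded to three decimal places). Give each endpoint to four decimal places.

p̂₁ = 241/686 = 0.35131, p̂₂ = 208/420 = 0.49524; p̂₁ − p̂₂ = -0.14393.
SE = √(0.000332204 + 0.000595184) = √0.000927388 = 0.030453.
z* = 2.576 at the 99% level. Margin = 2.576·0.030453 = 0.07845.
Interval: -0.14393 ± 0.07845 → (-0.2224, -0.0655).

(-0.2224, -0.0655)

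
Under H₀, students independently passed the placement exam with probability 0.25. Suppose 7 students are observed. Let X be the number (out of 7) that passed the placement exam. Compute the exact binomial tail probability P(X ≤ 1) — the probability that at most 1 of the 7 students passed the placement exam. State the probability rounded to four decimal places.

X is binomial with n = 7 and p = 0.25.
P(X ≤ 1) = C(7,0)·0.25^0·0.75^7 + C(7,1)·0.25^1·0.75^6.
= 0.133484 + 0.311462 = 0.4449.

P = 0.4449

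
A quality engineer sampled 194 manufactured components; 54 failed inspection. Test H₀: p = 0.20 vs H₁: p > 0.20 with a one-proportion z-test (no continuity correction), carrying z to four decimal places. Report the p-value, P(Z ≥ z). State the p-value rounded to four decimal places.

p-value = 0.0032

Sample proportion p̂ = 54/194 = 0.27835.
Null standard error: √(0.20·0.80/194) = √0.000824742 = 0.028718.
z = (p̂ − p₀)/SE = (54/194 − 0.20)/0.028718 ≈ 2.7282.
From the standard normal, P(Z ≥ z) = 0.0032.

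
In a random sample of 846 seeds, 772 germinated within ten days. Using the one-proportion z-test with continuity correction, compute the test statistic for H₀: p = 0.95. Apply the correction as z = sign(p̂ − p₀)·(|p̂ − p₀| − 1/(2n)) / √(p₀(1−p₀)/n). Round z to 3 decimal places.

z = -4.922

With x = 772 successes in n = 846, p̂ = 0.91253. p̂ − p₀ = -0.037470.
Continuity correction 1/(2n) = 1/1692 = 0.000591.
Corrected numerator: |-0.037470| − 0.000591 = 0.036879.
Null standard error: √(0.95·0.05/846) = √0.000056147 = 0.007493.
z = −0.036879/0.007493 = -4.922.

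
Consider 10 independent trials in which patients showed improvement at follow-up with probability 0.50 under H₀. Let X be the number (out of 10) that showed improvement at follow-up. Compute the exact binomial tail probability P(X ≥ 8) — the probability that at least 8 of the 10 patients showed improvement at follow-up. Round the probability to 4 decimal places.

X ~ Binomial(n=10, p=0.50).
P(X ≥ 8) = C(10,8)·0.50^8·0.50^2 + C(10,9)·0.50^9·0.50^1 + C(10,10)·0.50^10·0.50^0.
= 0.043945 + 0.009766 + 0.000977 = 0.0547.

P = 0.0547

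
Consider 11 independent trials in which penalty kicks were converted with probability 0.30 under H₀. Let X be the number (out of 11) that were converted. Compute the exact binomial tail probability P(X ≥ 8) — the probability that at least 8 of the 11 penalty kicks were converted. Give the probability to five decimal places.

X is binomial with n = 11 and p = 0.30.
P(X ≥ 8) = C(11,8)·0.30^8·0.70^3 + C(11,9)·0.30^9·0.70^2 + C(11,10)·0.30^10·0.70^1 + C(11,11)·0.30^11·0.70^0.
= 0.003713 + 0.000530 + 0.000045 + 0.000002 = 0.00429.

P = 0.00429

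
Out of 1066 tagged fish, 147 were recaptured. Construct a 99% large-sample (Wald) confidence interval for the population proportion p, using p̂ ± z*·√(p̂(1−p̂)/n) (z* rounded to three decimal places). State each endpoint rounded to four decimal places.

(0.1107, 0.1651)

Sample proportion p̂ = 147/1066 = 0.13790.
Standard error of p̂: √(0.118883/1066) = √0.000111522 = 0.010560.
For 99% confidence, z* = 2.576.
Margin of error: 2.576 × 0.010560 = 0.02720.
Interval: 0.13790 ± 0.02720 → (0.1107, 0.1651).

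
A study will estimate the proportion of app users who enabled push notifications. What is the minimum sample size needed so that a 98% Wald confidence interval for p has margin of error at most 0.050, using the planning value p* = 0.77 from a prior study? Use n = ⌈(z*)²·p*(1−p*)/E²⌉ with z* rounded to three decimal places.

n = 384

For 98% confidence, z* = 2.326.
p*(1−p*) = 0.77·0.23 = 0.1771.
(z*)²·p*(1−p*)/E² = 5.410276·0.1771/0.002500 = 383.264.
⌈383.264⌉ = 384.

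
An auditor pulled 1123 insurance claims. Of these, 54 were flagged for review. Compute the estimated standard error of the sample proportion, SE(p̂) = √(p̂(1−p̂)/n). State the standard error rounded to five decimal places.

Sample proportion p̂ = 54/1123 = 0.04809.
p̂(1−p̂) = 0.04809·0.95191 = 0.045777.
SE = √(0.045777/1123) = 0.00638.

SE = 0.00638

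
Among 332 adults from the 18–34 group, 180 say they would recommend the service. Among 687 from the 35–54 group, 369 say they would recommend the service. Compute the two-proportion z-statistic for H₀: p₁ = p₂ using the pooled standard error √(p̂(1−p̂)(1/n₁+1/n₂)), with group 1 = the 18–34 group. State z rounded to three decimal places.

p̂₁ = 180/332 = 0.54217, p̂₂ = 369/687 = 0.53712.
Pooled p̂ = (180+369)/(332+687) = 549/1019 = 0.53876.
SE = √[p̂(1−p̂)(1/n₁+1/n₂)] = √[0.53876·0.46124·(1/332+1/687)] ≈ 0.033320.
z = (p̂₁ − p̂₂)/SE = (0.54217 − 0.53712)/0.033320 = 0.00505/0.033320 = 0.152.

z = 0.152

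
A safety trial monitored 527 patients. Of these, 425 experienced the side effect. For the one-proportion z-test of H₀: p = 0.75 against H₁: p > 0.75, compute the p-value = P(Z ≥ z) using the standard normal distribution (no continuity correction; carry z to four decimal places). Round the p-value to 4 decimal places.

With x = 425 successes in n = 527, p̂ = 0.80645.
Null standard error: √(0.75·0.25/527) = √0.000355787 = 0.018862.
Test statistic (full precision, shown to 4 dp): z = (425/527 − 0.75)/SE₀ ≈ 2.9928.
From the standard normal, P(Z ≥ z) = 0.0014.

p-value = 0.0014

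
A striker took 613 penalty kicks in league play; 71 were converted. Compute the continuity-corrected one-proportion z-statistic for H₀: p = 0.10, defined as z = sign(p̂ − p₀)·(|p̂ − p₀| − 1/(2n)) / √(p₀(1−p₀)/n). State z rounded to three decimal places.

Sample proportion p̂ = 71/613 = 0.11582. p̂ − p₀ = 0.015824.
1/(2n) = 0.000816.
Corrected numerator: |0.015824| − 0.000816 = 0.015008.
Under H₀, SE = √(p₀(1−p₀)/n) = √(0.10·0.90/613) = √0.000146819 = 0.012117.
z = (+)0.015008/0.012117 = 1.239.

z = 1.239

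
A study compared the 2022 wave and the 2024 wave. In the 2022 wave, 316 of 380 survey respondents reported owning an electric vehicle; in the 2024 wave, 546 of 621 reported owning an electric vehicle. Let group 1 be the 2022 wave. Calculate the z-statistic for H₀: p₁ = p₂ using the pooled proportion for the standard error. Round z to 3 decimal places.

z = -2.116

Sample proportions: p̂₁ = 316/380 = 0.83158 and p̂₂ = 546/621 = 0.87923.
Pooled p̂ = (316+546)/(380+621) = 862/1001 = 0.86114.
Pooled SE = √[0.1195787·0.00424188] ≈ 0.022522.
z = -0.04765/0.022522 = -2.116.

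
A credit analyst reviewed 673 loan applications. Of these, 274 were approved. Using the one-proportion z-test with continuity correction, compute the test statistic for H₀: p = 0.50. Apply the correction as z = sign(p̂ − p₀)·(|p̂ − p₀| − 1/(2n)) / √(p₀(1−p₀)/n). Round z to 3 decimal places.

Sample proportion p̂ = 274/673 = 0.40713. p̂ − p₀ = -0.092868.
1/(2n) = 0.000743.
Corrected numerator: |-0.092868| − 0.000743 = 0.092125.
Null standard error: √(0.50·0.50/673) = √0.000371471 = 0.019274.
z = −0.092125/0.019274 = -4.780.

z = -4.780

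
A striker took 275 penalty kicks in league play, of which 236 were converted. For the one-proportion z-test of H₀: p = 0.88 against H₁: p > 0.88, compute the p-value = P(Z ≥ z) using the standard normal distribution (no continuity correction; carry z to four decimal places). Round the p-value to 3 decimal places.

p-value = 0.867

p̂ = 236/275 = 0.85818.
Under H₀, SE = √(p₀(1−p₀)/n) = √(0.88·0.12/275) = √0.000384000 = 0.019596.
Test statistic (full precision, shown to 4 dp): z = (236/275 − 0.88)/SE₀ ≈ -1.1134.
From the standard normal, P(Z ≥ z) = 0.867.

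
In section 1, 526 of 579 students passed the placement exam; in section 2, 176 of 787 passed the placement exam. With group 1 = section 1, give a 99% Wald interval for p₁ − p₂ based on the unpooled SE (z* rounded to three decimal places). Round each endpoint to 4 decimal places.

(0.6357, 0.7340)

p̂₁ = 526/579 = 0.90846, p̂₂ = 176/787 = 0.22363; p̂₁ − p̂₂ = 0.68483.
SE = √(0.000143624 + 0.000220612) = √0.000364236 = 0.019085.
z* = 2.576 at the 99% level. Margin = 2.576·0.019085 = 0.04916.
Interval: 0.68483 ± 0.04916 → (0.6357, 0.7340).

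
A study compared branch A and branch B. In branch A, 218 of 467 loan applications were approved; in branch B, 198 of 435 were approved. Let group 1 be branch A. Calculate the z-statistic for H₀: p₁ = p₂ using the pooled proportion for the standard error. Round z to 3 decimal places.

z = 0.350

p̂₁ = 218/467 = 0.46681, p̂₂ = 198/435 = 0.45517.
Pooling: p̂ = 416/902 = 0.46120.
SE = √[p̂(1−p̂)(1/n₁+1/n₂)] = √[0.46120·0.53880·(1/467+1/435)] ≈ 0.033217.
z = 0.01164/0.033217 = 0.350.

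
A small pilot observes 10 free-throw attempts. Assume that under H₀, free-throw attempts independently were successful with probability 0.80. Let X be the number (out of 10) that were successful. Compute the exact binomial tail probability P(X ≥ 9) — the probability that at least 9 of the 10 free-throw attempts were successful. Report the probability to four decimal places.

X ~ Binomial(n=10, p=0.80).
P(X ≥ 9) = C(10,9)·0.80^9·0.20^1 + C(10,10)·0.80^10·0.20^0.
= 0.268435 + 0.107374 = 0.3758.

P = 0.3758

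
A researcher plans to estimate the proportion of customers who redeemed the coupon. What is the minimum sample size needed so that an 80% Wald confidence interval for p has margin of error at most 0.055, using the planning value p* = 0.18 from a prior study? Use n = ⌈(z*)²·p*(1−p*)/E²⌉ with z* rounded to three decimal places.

n = 81

For 80% confidence, z* = 1.282.
p*(1−p*) = 0.1476.
Required n before rounding: 1.643524 × 0.1476 / 0.055² = 80.193.
Rounding up, n = 81.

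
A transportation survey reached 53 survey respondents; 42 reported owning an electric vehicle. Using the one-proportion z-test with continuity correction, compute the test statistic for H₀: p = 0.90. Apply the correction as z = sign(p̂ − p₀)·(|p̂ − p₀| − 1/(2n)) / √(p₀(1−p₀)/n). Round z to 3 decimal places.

With x = 42 successes in n = 53, p̂ = 0.79245. p̂ − p₀ = -0.107547.
Continuity correction 1/(2n) = 1/106 = 0.009434.
Corrected numerator: |-0.107547| − 0.009434 = 0.098113.
Null standard error: √(0.90·0.10/53) = √0.001698113 = 0.041208.
z = (−)0.098113/0.041208 = -2.381.

z = -2.381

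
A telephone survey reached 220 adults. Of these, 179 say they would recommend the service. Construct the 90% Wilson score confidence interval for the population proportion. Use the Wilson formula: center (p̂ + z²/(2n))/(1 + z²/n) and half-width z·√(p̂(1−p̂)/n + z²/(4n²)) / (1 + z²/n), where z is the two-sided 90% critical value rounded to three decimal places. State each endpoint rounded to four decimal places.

p̂ = 179/220 = 0.81364; z = 1.645, so z² = 2.706025.
1 + z²/n = 1.012300.
Adjusted center: (0.81364 + z²/(2n))/1.012300 = 0.80983.
Radicand: p̂(1−p̂)/n + z²/(4n²) = 0.000689237 + 0.000013977 = 0.000703214.
Half-width = 1.645·√0.000703214/1.012300 = 0.04309.
Interval: 0.80983 ± 0.04309 → (0.7667, 0.8529).

(0.7667, 0.8529)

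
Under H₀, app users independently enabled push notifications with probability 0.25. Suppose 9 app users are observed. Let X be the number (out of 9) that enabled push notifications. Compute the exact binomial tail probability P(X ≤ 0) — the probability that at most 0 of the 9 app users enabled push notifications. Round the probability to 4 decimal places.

P = 0.0751

X ~ Binomial(n=9, p=0.25).
P(X ≤ 0) = C(9,0)·0.25^0·0.75^9.
= 0.075085 = 0.0751.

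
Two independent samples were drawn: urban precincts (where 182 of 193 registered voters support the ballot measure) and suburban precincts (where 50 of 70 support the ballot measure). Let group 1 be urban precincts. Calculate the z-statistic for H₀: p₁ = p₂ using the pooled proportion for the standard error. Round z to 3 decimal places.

z = 5.084

p̂₁ = 182/193 = 0.94301, p̂₂ = 50/70 = 0.71429.
Pooled p̂ = (182+50)/(193+70) = 232/263 = 0.88213.
Pooled SE = √[0.1039772·0.01946706] ≈ 0.044990.
z = 0.22872/0.044990 = 5.084.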